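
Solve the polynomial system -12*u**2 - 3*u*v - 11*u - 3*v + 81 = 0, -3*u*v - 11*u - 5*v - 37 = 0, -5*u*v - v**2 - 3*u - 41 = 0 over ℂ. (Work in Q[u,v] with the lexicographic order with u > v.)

Compute a lex Gröbner basis by Buchberger's algorithm.
f_1 = -12*u**2 - 3*u*v - 11*u - 3*v + 81, LT = u**2.
f_2 = -3*u*v - 11*u - 5*v - 37, LT = u*v.
f_3 = -5*u*v - 3*u - v**2 - 41, LT = u*v.

S(f_1,f_2): lcm = u**2*v. S = -11/3*u**2 + 1/4*u*v**2 - 3/4*u*v - 37/3*u + 1/4*v**2 - 27/4*v.
  leading term u**2: subtract (11/36)·f_1 from -11/3*u**2 + 1/4*u*v**2 - 3/4*u*v - 37/3*u + 1/4*v**2 - 27/4*v → 1/4*u*v**2 + 1/6*u*v - 323/36*u + 1/4*v**2 - 35/6*v - 99/4
  leading term u*v**2: subtract (-1/12*v)·f_2 from 1/4*u*v**2 + 1/6*u*v - 323/36*u + 1/4*v**2 - 35/6*v - 99/4 → -3/4*u*v - 323/36*u - 1/6*v**2 - 107/12*v - 99/4
  leading term u*v: subtract (1/4)·f_2 from -3/4*u*v - 323/36*u - 1/6*v**2 - 107/12*v - 99/4 → -56/9*u - 1/6*v**2 - 23/3*v - 31/2
  leading term u: no divisor's leading term divides it; move -56/9*u to the remainder.
  leading term v**2: no divisor's leading term divides it; move -1/6*v**2 to the remainder.
  leading term v: no divisor's leading term divides it; move -23/3*v to the remainder.
  leading term 1: no divisor's leading term divides it; move -31/2 to the remainder.
  remainder -56/9*u - 1/6*v**2 - 23/3*v - 31/2 ≠ 0; add h_4 = -56/9*u - 1/6*v**2 - 23/3*v - 31/2 to the basis.

S(f_1,f_3): lcm = u**2*v. S = -3/5*u**2 + 1/20*u*v**2 + 11/12*u*v - 41/5*u + 1/4*v**2 - 27/4*v.
  leading term u**2: subtract (1/20)·f_1 from -3/5*u**2 + 1/20*u*v**2 + 11/12*u*v - 41/5*u + 1/4*v**2 - 27/4*v → 1/20*u*v**2 + 16/15*u*v - 153/20*u + 1/4*v**2 - 33/5*v - 81/20
  leading term u*v**2: subtract (-1/60*v)·f_2 from 1/20*u*v**2 + 16/15*u*v - 153/20*u + 1/4*v**2 - 33/5*v - 81/20 → 53/60*u*v - 153/20*u + 1/6*v**2 - 433/60*v - 81/20
  leading term u*v: subtract (-53/180)·f_2 from 53/60*u*v - 153/20*u + 1/6*v**2 - 433/60*v - 81/20 → -98/9*u + 1/6*v**2 - 391/45*v - 269/18
  leading term u: subtract (7/4)·h_4 from -98/9*u + 1/6*v**2 - 391/45*v - 269/18 → 11/24*v**2 + 851/180*v + 877/72
  leading term v**2: no divisor's leading term divides it; move 11/24*v**2 to the remainder.
  leading term v: no divisor's leading term divides it; move 851/180*v to the remainder.
  leading term 1: no divisor's leading term divides it; move 877/72 to the remainder.
  remainder 11/24*v**2 + 851/180*v + 877/72 ≠ 0; add h_5 = 11/24*v**2 + 851/180*v + 877/72 to the basis.

S(f_2,f_3): lcm = u*v. S = 46/15*u - 1/5*v**2 + 5/3*v + 62/15.
  leading term u: subtract (-69/140)·h_4 from 46/15*u - 1/5*v**2 + 5/3*v + 62/15 → -79/280*v**2 - 887/420*v - 589/168
  leading term v**2: subtract (-237/385)·h_5 from -79/280*v**2 - 887/420*v - 589/168 → 1537/1925*v + 1537/385
  leading term v: no divisor's leading term divides it; move 1537/1925*v to the remainder.
  leading term 1: no divisor's leading term divides it; move 1537/385 to the remainder.
  remainder 1537/1925*v + 1537/385 ≠ 0; add h_6 = 1537/1925*v + 1537/385 to the basis.

The other S-polynomials (S(f_1,h_4), S(f_2,h_4), S(f_3,h_4), S(f_1,h_5), S(f_2,h_5), S(f_3,h_5), S(h_4,h_5), S(f_1,h_6), S(f_2,h_6), S(f_3,h_6), S(h_4,h_6), S(h_5,h_6)) all reduce to 0 modulo the current basis, so we have a Gröbner basis.
Inter-reduce: drop elements whose leading term is divisible by another's, tail-reduce, and make monic.
Reduced Gröbner basis: {u - 3, v + 5}.

The lex basis is triangular: the last element involves only v. Solving v + 5 = 0 gives v ∈ {-5}; substituting each value into the earlier elements determines the remaining variables.
  v = -5: the earlier basis element becomes u - 3 = 0, giving u = 3 — point (3, -5).
This is the nonlinear analogue of row-reducing a linear system.

{(3, -5)}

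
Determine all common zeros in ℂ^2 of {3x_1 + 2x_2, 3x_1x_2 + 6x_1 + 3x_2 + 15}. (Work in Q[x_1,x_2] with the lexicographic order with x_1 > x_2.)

{(2, -3), (-5/3, 5/2)}

Compute a lex Gröbner basis by Buchberger's algorithm.
f_1 = 3x_1 + 2x_2, LT = x_1.
f_2 = 3x_1x_2 + 6x_1 + 3x_2 + 15, LT = x_1x_2.

S(f_1,f_2): lcm = x_1x_2. S = -2x_1 + 2/3x_2^2 - x_2 - 5.
  reduce S modulo (f_1, f_2):
  remainder 2/3x_2^2 + 1/3x_2 - 5 ≠ 0; add h_3 = 2/3x_2^2 + 1/3x_2 - 5 to the basis.

The other S-polynomials (S(f_1,h_3), S(f_2,h_3)) all reduce to 0 modulo the current basis, so we have a Gröbner basis.
Inter-reduce: drop elements whose leading term is divisible by another's, tail-reduce, and make monic.
Reduced Gröbner basis: {x_1 + 2/3x_2, x_2^2 + 1/2x_2 - 15/2}.

Elimination: the polynomial x_2^2 + 1/2x_2 - 15/2 lies in the elimination ideal for x_2, so x_2 ∈ {-3, 5/2}. For each such x_2, the remaining basis elements (now univariate) give the rest of the solution.
  x_2 = -3: the earlier basis element becomes x_1 - 2 = 0, giving x_1 = 2 — point (2, -3).
  x_2 = 5/2: the earlier basis element becomes x_1 + 5/3 = 0, giving x_1 = -5/3 — point (-5/3, 5/2).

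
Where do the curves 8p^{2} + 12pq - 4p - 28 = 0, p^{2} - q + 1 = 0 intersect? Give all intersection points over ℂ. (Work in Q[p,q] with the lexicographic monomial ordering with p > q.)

Compute a lex Gröbner basis by Buchberger's algorithm.
f_1 = 8p^{2} + 12pq - 4p - 28, LT = p^{2}.
f_2 = p^{2} - q + 1, LT = p^{2}.

S(f_1,f_2): lcm = p^{2}. S = \tfrac{3}{2}pq - \tfrac{1}{2}p + q - \tfrac{9}{2}.
  reduce S modulo (f_1, f_2):
  remainder \tfrac{3}{2}pq - \tfrac{1}{2}p + q - \tfrac{9}{2} ≠ 0; add h_3 = \tfrac{3}{2}pq - \tfrac{1}{2}p + q - \tfrac{9}{2} to the basis.

S(f_1,h_3): lcm = p^{2}q. S = \tfrac{1}{3}p^{2} + \tfrac{3}{2}pq^{2} - \tfrac{7}{6}pq + 3p - \tfrac{7}{2}q.
  reduce S modulo (f_1, f_2, h_3):
  remainder \tfrac{25}{9}p - q^{2} + \tfrac{16}{9}q - \tfrac{7}{3} ≠ 0; add h_4 = \tfrac{25}{9}p - q^{2} + \tfrac{16}{9}q - \tfrac{7}{3} to the basis.

S(h_3,h_4): lcm = pq. S = -\tfrac{1}{3}p + \tfrac{9}{25}q^{3} - \tfrac{16}{25}q^{2} + \tfrac{113}{75}q - 3.
  reduce S modulo (f_1, f_2, h_3, h_4):
  remainder \tfrac{9}{25}q^{3} - \tfrac{19}{25}q^{2} + \tfrac{43}{25}q - \tfrac{82}{25} ≠ 0; add h_5 = \tfrac{9}{25}q^{3} - \tfrac{19}{25}q^{2} + \tfrac{43}{25}q - \tfrac{82}{25} to the basis.

The other S-polynomials (S(f_2,h_3), S(f_1,h_4), S(f_2,h_4), S(f_1,h_5), S(f_2,h_5), S(h_3,h_5), S(h_4,h_5)) all reduce to 0 modulo the current basis, so we have a Gröbner basis.
Inter-reduce: drop elements whose leading term is divisible by another's, tail-reduce, and make monic.
Reduced Gröbner basis: {p - \tfrac{9}{25}q^{2} + \tfrac{16}{25}q - \tfrac{21}{25}, q^{3} - \tfrac{19}{9}q^{2} + \tfrac{43}{9}q - \tfrac{82}{9}}.

The lex basis is triangular: the last element involves only q. Solving q^{3} - \tfrac{19}{9}q^{2} + \tfrac{43}{9}q - \tfrac{82}{9} = 0 gives q ∈ {2, 1/18 - 5*sqrt(59)*I/18, 1/18 + 5*sqrt(59)*I/18}; substituting each value into the earlier elements determines the remaining variables.
  q = 2: the earlier basis element becomes p - 1 = 0, giving p = 1 — point (1, 2).
  q = 1/18 - 5*sqrt(59)*I/18: the earlier basis element becomes p + 5/6 - sqrt(59)*I/6 = 0, giving p = -5/6 + sqrt(59)*I/6 — point (-5/6 + sqrt(59)*I/6, 1/18 - 5*sqrt(59)*I/18).
  q = 1/18 + 5*sqrt(59)*I/18: the earlier basis element becomes p + 5/6 + sqrt(59)*I/6 = 0, giving p = -5/6 - sqrt(59)*I/6 — point (-5/6 - sqrt(59)*I/6, 1/18 + 5*sqrt(59)*I/18).

{(1, 2), (-5/6 + sqrt(59)*I/6, 1/18 - 5*sqrt(59)*I/18), (-5/6 - sqrt(59)*I/6, 1/18 + 5*sqrt(59)*I/18)}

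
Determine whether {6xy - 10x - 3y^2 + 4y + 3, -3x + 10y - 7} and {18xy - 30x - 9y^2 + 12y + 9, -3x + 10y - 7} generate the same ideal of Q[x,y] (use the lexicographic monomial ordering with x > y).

Yes, the ideals are equal.

For a fixed monomial order, each ideal has a unique reduced Gröbner basis; comparing bases decides equality.
Buchberger on the first generating set:
f_1 = 6xy - 10x - 3y^2 + 4y + 3, LT = xy.
f_2 = -3x + 10y - 7, LT = x.

S(f_1,f_2): lcm = xy. S = -5/3x + 17/6y^2 - 5/3y + 1/2.
  reduce S modulo (f_1, f_2):
  remainder 17/6y^2 - 65/9y + 79/18 ≠ 0; add g_3 = 17/6y^2 - 65/9y + 79/18 to the basis.

The other S-polynomials (S(f_1,g_3), S(f_2,g_3)) all reduce to 0 modulo the current basis, so we have a Gröbner basis.
Inter-reduce: drop elements whose leading term is divisible by another's, tail-reduce, and make monic.
Reduced Gröbner basis: {x - 10/3y + 7/3, y^2 - 130/51y + 79/51}.

Buchberger on the second generating set:
h_1 = 18xy - 30x - 9y^2 + 12y + 9, LT = xy.
h_2 = -3x + 10y - 7, LT = x.

S(h_1,h_2): lcm = xy. S = -5/3x + 17/6y^2 - 5/3y + 1/2.
  reduce S modulo (h_1, h_2):
  remainder 17/6y^2 - 65/9y + 79/18 ≠ 0; add k_3 = 17/6y^2 - 65/9y + 79/18 to the basis.

The other S-polynomials (S(h_1,k_3), S(h_2,k_3)) all reduce to 0 modulo the current basis, so we have a Gröbner basis.
Inter-reduce: drop elements whose leading term is divisible by another's, tail-reduce, and make monic.
Reduced Gröbner basis: {x - 10/3y + 7/3, y^2 - 130/51y + 79/51}.

These coincide, so the ideals are equal.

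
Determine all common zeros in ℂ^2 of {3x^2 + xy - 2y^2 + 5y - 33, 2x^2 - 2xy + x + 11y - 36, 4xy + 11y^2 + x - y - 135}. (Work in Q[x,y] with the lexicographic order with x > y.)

{(3, 3)}

Compute a lex Gröbner basis by Buchberger's algorithm.
f_1 = 3x^2 + xy - 2y^2 + 5y - 33, LT = x^2.
f_2 = 2x^2 - 2xy + x + 11y - 36, LT = x^2.
f_3 = 4xy + x + 11y^2 - y - 135, LT = xy.

S(f_1,f_2): lcm = x^2. S = 4/3xy - 1/2x - 2/3y^2 - 23/6y + 7.
  reduce S modulo (f_1, f_2, f_3):
  remainder -5/6x - 13/3y^2 - 7/2y + 52 ≠ 0; add h_4 = -5/6x - 13/3y^2 - 7/2y + 52 to the basis.

S(f_1,f_3): lcm = x^2y. S = -1/4x^2 - 29/12xy^2 + 1/4xy + 135/4x - 2/3y^3 + 5/3y^2 - 11y.
  reduce S modulo (f_1, f_2, f_3, h_4):
  remainder 287/48y^3 - 33785/192y^2 - 22337/96y + 135697/64 ≠ 0; add h_5 = 287/48y^3 - 33785/192y^2 - 22337/96y + 135697/64 to the basis.

S(f_2,f_3): lcm = x^2y. S = -1/4x^2 - 15/4xy^2 + 3/4xy + 135/4x + 11/2y^2 - 18y.
  reduce S modulo (f_1, f_2, f_3, h_4, h_5):
  remainder 298065/2296y^2 + 19305/164y - 3493395/2296 ≠ 0; add h_6 = 298065/2296y^2 + 19305/164y - 3493395/2296 to the basis.

S(f_1,h_4): lcm = x^2. S = -26/5xy^2 - 58/15xy + 312/5x - 2/3y^2 + 5/3y - 11.
  reduce S modulo (f_1, f_2, f_3, h_4, h_5, h_6):
  remainder 2808041/99355y - 8424123/99355 ≠ 0; add h_7 = 2808041/99355y - 8424123/99355 to the basis.

The other S-polynomials (S(f_2,h_4), S(f_3,h_4), S(f_1,h_5), S(f_2,h_5), S(f_3,h_5), S(h_4,h_5), S(f_1,h_6), S(f_2,h_6), S(f_3,h_6), S(h_4,h_6), S(h_5,h_6), S(f_1,h_7), S(f_2,h_7), S(f_3,h_7), S(h_4,h_7), S(h_5,h_7), S(h_6,h_7)) all reduce to 0 modulo the current basis, so we have a Gröbner basis.
Inter-reduce: drop elements whose leading term is divisible by another's, tail-reduce, and make monic.
Reduced Gröbner basis: {x - 3, y - 3}.

Elimination: the polynomial y - 3 lies in the elimination ideal for y, so y ∈ {3}. For each such y, the remaining basis elements (now univariate) give the rest of the solution.
  y = 3: the earlier basis element becomes x - 3 = 0, giving x = 3 — point (3, 3).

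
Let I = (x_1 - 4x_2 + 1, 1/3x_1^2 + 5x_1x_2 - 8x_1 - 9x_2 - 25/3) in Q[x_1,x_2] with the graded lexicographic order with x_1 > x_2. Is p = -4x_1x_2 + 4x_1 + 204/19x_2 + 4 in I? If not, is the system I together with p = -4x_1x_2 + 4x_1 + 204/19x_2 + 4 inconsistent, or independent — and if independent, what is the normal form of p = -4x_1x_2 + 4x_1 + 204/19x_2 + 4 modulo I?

-4x_1x_2 + 4x_1 + 204/19x_2 + 4 lies in I (it reduces to 0).

First compute the reduced Gröbner basis of I by Buchberger's algorithm.
f_1 = x_1 - 4x_2 + 1, LT = x_1.
f_2 = 1/3x_1^2 + 5x_1x_2 - 8x_1 - 9x_2 - 25/3, LT = x_1^2.

S(f_1,f_2): lcm = x_1^2. S = -19x_1x_2 + 25x_1 + 27x_2 + 25.
  leading term x_1x_2: subtract (-19x_2)·f_1 from -19x_1x_2 + 25x_1 + 27x_2 + 25 → -76x_2^2 + 25x_1 + 46x_2 + 25
  leading term x_2^2: no divisor's leading term divides it; move -76x_2^2 to the remainder.
  leading term x_1: subtract (25)·f_1 from 25x_1 + 46x_2 + 25 → 146x_2
  leading term x_2: no divisor's leading term divides it; move 146x_2 to the remainder.
  remainder -76x_2^2 + 146x_2 ≠ 0; add h_3 = -76x_2^2 + 146x_2 to the basis.

S(f_1,h_3): leading monomials are coprime, so the S-polynomial reduces to 0 (Buchberger's first criterion).
S(f_2,h_3): leading monomials are coprime, so the S-polynomial reduces to 0 (Buchberger's first criterion).
Every S-polynomial of the final basis reduces to 0, so we have a Gröbner basis.
Inter-reduce: drop elements whose leading term is divisible by another's, tail-reduce, and make monic.
Reduced Gröbner basis: {x_2^2 - 73/38x_2, x_1 - 4x_2 + 1}.
Label its elements g_1 = x_2^2 - 73/38x_2, g_2 = x_1 - 4x_2 + 1.

Reduce p = -4x_1x_2 + 4x_1 + 204/19x_2 + 4 modulo G:
  leading term x_1x_2: subtract (-4x_2)·g_2 from -4x_1x_2 + 4x_1 + 204/19x_2 + 4 → -16x_2^2 + 4x_1 + 280/19x_2 + 4
  leading term x_2^2: subtract (-16)·g_1 from -16x_2^2 + 4x_1 + 280/19x_2 + 4 → 4x_1 - 16x_2 + 4
  leading term x_1: subtract (4)·g_2 from 4x_1 - 16x_2 + 4 → 0
  normal form = 0.
Since the normal form is 0, p ∈ I.

The remainder on division by a Gröbner basis is unique — it is the normal form.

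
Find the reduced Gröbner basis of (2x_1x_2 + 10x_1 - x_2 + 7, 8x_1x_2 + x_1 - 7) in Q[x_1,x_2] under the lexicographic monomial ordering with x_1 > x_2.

G = {x_1 - 4/39x_2 + 35/39, x_2^2 - 69/8x_2 - 77/8}

f_1 = 2x_1x_2 + 10x_1 - x_2 + 7, LT = x_1x_2.
f_2 = 8x_1x_2 + x_1 - 7, LT = x_1x_2.

S(f_1,f_2): lcm = x_1x_2. S = 39/8x_1 - 1/2x_2 + 35/8.
  leading term x_1: no divisor's leading term divides it; move 39/8x_1 to the remainder.
  leading term x_2: no divisor's leading term divides it; move -1/2x_2 to the remainder.
  leading term 1: no divisor's leading term divides it; move 35/8 to the remainder.
  remainder 39/8x_1 - 1/2x_2 + 35/8 ≠ 0; add g_3 = 39/8x_1 - 1/2x_2 + 35/8 to the basis.

S(f_1,g_3): lcm = x_1x_2. S = 5x_1 + 4/39x_2^2 - 109/78x_2 + 7/2.
  leading term x_1: subtract (40/39)·g_3 from 5x_1 + 4/39x_2^2 - 109/78x_2 + 7/2 → 4/39x_2^2 - 23/26x_2 - 77/78
  leading term x_2^2: no divisor's leading term divides it; move 4/39x_2^2 to the remainder.
  leading term x_2: no divisor's leading term divides it; move -23/26x_2 to the remainder.
  leading term 1: no divisor's leading term divides it; move -77/78 to the remainder.
  remainder 4/39x_2^2 - 23/26x_2 - 77/78 ≠ 0; add g_4 = 4/39x_2^2 - 23/26x_2 - 77/78 to the basis.

S(f_2,g_3): lcm = x_1x_2. S = 1/8x_1 + 4/39x_2^2 - 35/39x_2 - 7/8.
  leading term x_1: subtract (1/39)·g_3 from 1/8x_1 + 4/39x_2^2 - 35/39x_2 - 7/8 → 4/39x_2^2 - 23/26x_2 - 77/78
  leading term x_2^2: subtract (1)·g_4 from 4/39x_2^2 - 23/26x_2 - 77/78 → 0
  remainder 0.

S(f_1,g_4): lcm = x_1x_2^2. S = 109/8x_1x_2 + 77/8x_1 - 1/2x_2^2 + 7/2x_2.
  leading term x_1x_2: subtract (109/16)·f_1 from 109/8x_1x_2 + 77/8x_1 - 1/2x_2^2 + 7/2x_2 → -117/2x_1 - 1/2x_2^2 + 165/16x_2 - 763/16
  leading term x_1: subtract (-12)·g_3 from -117/2x_1 - 1/2x_2^2 + 165/16x_2 - 763/16 → -1/2x_2^2 + 69/16x_2 + 77/16
  leading term x_2^2: subtract (-39/8)·g_4 from -1/2x_2^2 + 69/16x_2 + 77/16 → 0
  remainder 0.

S(f_2,g_4): lcm = x_1x_2^2. S = 35/4x_1x_2 + 77/8x_1 - 7/8x_2.
  leading term x_1x_2: subtract (35/8)·f_1 from 35/4x_1x_2 + 77/8x_1 - 7/8x_2 → -273/8x_1 + 7/2x_2 - 245/8
  leading term x_1: subtract (-7)·g_3 from -273/8x_1 + 7/2x_2 - 245/8 → 0
  remainder 0.

S(g_3,g_4): leading monomials are coprime, so the S-polynomial reduces to 0 (Buchberger's first criterion).
Every S-polynomial of the final basis reduces to 0, so we have a Gröbner basis.
Inter-reduce: drop elements whose leading term is divisible by another's, tail-reduce, and make monic.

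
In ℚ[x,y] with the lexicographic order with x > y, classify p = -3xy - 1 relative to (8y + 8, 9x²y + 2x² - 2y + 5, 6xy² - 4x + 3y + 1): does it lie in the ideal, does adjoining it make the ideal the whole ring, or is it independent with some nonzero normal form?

First compute the reduced Gröbner basis of I by Buchberger's algorithm.
f_1 = 8y + 8, LT = y.
f_2 = 9x²y + 2x² - 2y + 5, LT = x²y.
f_3 = 6xy² - 4x + 3y + 1, LT = xy².

S(f_1,f_2): lcm = x²y. S = 7/9x² + 2/9y - 5/9.
  leading term x²: no divisor's leading term divides it; move 7/9x² to the remainder.
  leading term y: subtract (1/36)·f_1 from 2/9y - 5/9 → -7/9
  leading term 1: no divisor's leading term divides it; move -7/9 to the remainder.
  remainder 7/9x² - 7/9 ≠ 0; add h_4 = 7/9x² - 7/9 to the basis.

S(f_1,f_3): lcm = xy². S = xy + ⅔x - ½y - ⅙.
  leading term xy: subtract (⅛x)·f_1 from xy + ⅔x - ½y - ⅙ → -⅓x - ½y - ⅙
  leading term x: no divisor's leading term divides it; move -⅓x to the remainder.
  leading term y: subtract (-1/16)·f_1 from -½y - ⅙ → ⅓
  leading term 1: no divisor's leading term divides it; move ⅓ to the remainder.
  remainder -⅓x + ⅓ ≠ 0; add h_5 = -⅓x + ⅓ to the basis.

The other S-polynomials (S(f_2,f_3), S(f_1,h_4), S(f_2,h_4), S(f_3,h_4), S(f_1,h_5), S(f_2,h_5), S(f_3,h_5), S(h_4,h_5)) all reduce to 0 modulo the current basis, so we have a Gröbner basis.
Inter-reduce: drop elements whose leading term is divisible by another's, tail-reduce, and make monic.
Reduced Gröbner basis: {x - 1, y + 1}.
Label its elements g_1 = x - 1, g_2 = y + 1.

Reduce p = -3xy - 1 modulo G:
  leading term xy: subtract (-3y)·g_1 from -3xy - 1 → -3y - 1
  leading term y: subtract (-3)·g_2 from -3y - 1 → 2
  leading term 1: no divisor's leading term divides it; move 2 to the remainder.
  normal form = 2.
The normal form is nonzero, so p ∉ I. Since p minus its normal form lies in I, I + (p) = I + (r) where r = 2; decide whether this ideal is the whole ring.
Here r = 2 is a nonzero constant, hence a unit: 1 ∈ I + (p), the Gröbner basis of I + (p) is {1}, and the enlarged system has no common solution — adjoining p is inconsistent.

The remainder on division by a Gröbner basis is unique — it is the normal form.

Adjoining -3xy - 1 makes the ideal the whole ring: the system is inconsistent.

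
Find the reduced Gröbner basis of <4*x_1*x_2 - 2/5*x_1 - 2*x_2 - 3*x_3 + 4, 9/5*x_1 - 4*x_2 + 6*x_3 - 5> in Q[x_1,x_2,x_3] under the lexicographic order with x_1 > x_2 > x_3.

G = {x_1 - 20/9*x_2 + 10/3*x_3 - 25/9, x_2**2 - 3/2*x_2*x_3 + 37/40*x_2 - 3/16*x_3 + 13/40}

f_1 = 4*x_1*x_2 - 2/5*x_1 - 2*x_2 - 3*x_3 + 4, LT = x_1*x_2.
f_2 = 9/5*x_1 - 4*x_2 + 6*x_3 - 5, LT = x_1.

S(f_1,f_2): lcm = x_1*x_2. S = -1/10*x_1 + 20/9*x_2**2 - 10/3*x_2*x_3 + 41/18*x_2 - 3/4*x_3 + 1.
  leading term x_1: subtract (-1/18)·f_2 from -1/10*x_1 + 20/9*x_2**2 - 10/3*x_2*x_3 + 41/18*x_2 - 3/4*x_3 + 1 → 20/9*x_2**2 - 10/3*x_2*x_3 + 37/18*x_2 - 5/12*x_3 + 13/18
  leading term x_2**2: no divisor's leading term divides it; move 20/9*x_2**2 to the remainder.
  leading term x_2*x_3: no divisor's leading term divides it; move -10/3*x_2*x_3 to the remainder.
  leading term x_2: no divisor's leading term divides it; move 37/18*x_2 to the remainder.
  leading term x_3: no divisor's leading term divides it; move -5/12*x_3 to the remainder.
  leading term 1: no divisor's leading term divides it; move 13/18 to the remainder.
  remainder 20/9*x_2**2 - 10/3*x_2*x_3 + 37/18*x_2 - 5/12*x_3 + 13/18 ≠ 0; add g_3 = 20/9*x_2**2 - 10/3*x_2*x_3 + 37/18*x_2 - 5/12*x_3 + 13/18 to the basis.

The other S-polynomials (S(f_1,g_3), S(f_2,g_3)) all reduce to 0 modulo the current basis, so we have a Gröbner basis.
Inter-reduce: drop elements whose leading term is divisible by another's, tail-reduce, and make monic.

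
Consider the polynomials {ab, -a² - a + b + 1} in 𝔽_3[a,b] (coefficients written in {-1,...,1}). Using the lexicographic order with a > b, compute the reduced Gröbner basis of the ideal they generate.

G = {a² + a - b - 1, ab, b² + b}

The reduced Gröbner basis is the canonical form of the ideal for this ordering.

f_1 = ab, LT = ab.
f_2 = -a² - a + b + 1, LT = a².

S(f_1,f_2): lcm = a²b. S = -ab + b² + b.
  reduce S modulo (f_1, f_2):
  remainder b² + b ≠ 0; add g_3 = b² + b to the basis.

The other S-polynomials (S(f_1,g_3), S(f_2,g_3)) all reduce to 0 modulo the current basis, so we have a Gröbner basis.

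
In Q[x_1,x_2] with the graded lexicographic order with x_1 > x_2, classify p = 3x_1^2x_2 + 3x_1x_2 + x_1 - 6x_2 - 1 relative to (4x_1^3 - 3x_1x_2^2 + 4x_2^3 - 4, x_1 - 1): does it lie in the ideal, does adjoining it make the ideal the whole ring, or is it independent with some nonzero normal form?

3x_1^2x_2 + 3x_1x_2 + x_1 - 6x_2 - 1 lies in I (it reduces to 0).

First compute the reduced Gröbner basis of I by Buchberger's algorithm.
f_1 = 4x_1^3 - 3x_1x_2^2 + 4x_2^3 - 4, LT = x_1^3.
f_2 = x_1 - 1, LT = x_1.

S(f_1,f_2): lcm = x_1^3. S = -3/4x_1x_2^2 + x_2^3 + x_1^2 - 1.
  leading term x_1x_2^2: subtract (-3/4x_2^2)·f_2 from -3/4x_1x_2^2 + x_2^3 + x_1^2 - 1 → x_2^3 + x_1^2 - 3/4x_2^2 - 1
  leading term x_2^3: no divisor's leading term divides it; move x_2^3 to the remainder.
  leading term x_1^2: subtract (x_1)·f_2 from x_1^2 - 3/4x_2^2 - 1 → -3/4x_2^2 + x_1 - 1
  leading term x_2^2: no divisor's leading term divides it; move -3/4x_2^2 to the remainder.
  leading term x_1: subtract (1)·f_2 from x_1 - 1 → 0
  remainder x_2^3 - 3/4x_2^2 ≠ 0; add h_3 = x_2^3 - 3/4x_2^2 to the basis.

The other S-polynomials (S(f_1,h_3), S(f_2,h_3)) all reduce to 0 modulo the current basis, so we have a Gröbner basis.
Inter-reduce: drop elements whose leading term is divisible by another's, tail-reduce, and make monic.
Reduced Gröbner basis: {x_2^3 - 3/4x_2^2, x_1 - 1}.
Label its elements g_1 = x_2^3 - 3/4x_2^2, g_2 = x_1 - 1.

Reduce p = 3x_1^2x_2 + 3x_1x_2 + x_1 - 6x_2 - 1 modulo G:
  leading term x_1^2x_2: subtract (3x_1x_2)·g_2 from 3x_1^2x_2 + 3x_1x_2 + x_1 - 6x_2 - 1 → 6x_1x_2 + x_1 - 6x_2 - 1
  leading term x_1x_2: subtract (6x_2)·g_2 from 6x_1x_2 + x_1 - 6x_2 - 1 → x_1 - 1
  leading term x_1: subtract (1)·g_2 from x_1 - 1 → 0
  normal form = 0.
Since the normal form is 0, p ∈ I.

The remainder on division by a Gröbner basis is unique — it is the normal form.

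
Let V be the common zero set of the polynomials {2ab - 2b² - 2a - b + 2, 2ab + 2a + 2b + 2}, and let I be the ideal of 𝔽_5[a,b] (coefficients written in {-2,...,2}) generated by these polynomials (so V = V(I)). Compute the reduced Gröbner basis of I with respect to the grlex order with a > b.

G = {a² + 2a + 1, ab + a + b + 1, b² + 2a - b}

f_1 = 2ab - 2b² - 2a - b + 2, LT = ab.
f_2 = 2ab + 2a + 2b + 2, LT = ab.

S(f_1,f_2): lcm = ab. S = -b² - 2a + b.
  reduce S modulo (f_1, f_2):
  remainder -b² - 2a + b ≠ 0; add g_3 = -b² - 2a + b to the basis.

S(f_1,g_3): lcm = ab². S = -b³ - 2a² + 2b² + b.
  reduce S modulo (f_1, f_2, g_3):
  remainder -2a² + a - 2 ≠ 0; add g_4 = -2a² + a - 2 to the basis.

The other S-polynomials (S(f_2,g_3), S(f_1,g_4), S(f_2,g_4), S(g_3,g_4)) all reduce to 0 modulo the current basis, so we have a Gröbner basis.
Inter-reduce: drop elements whose leading term is divisible by another's, tail-reduce, and make monic.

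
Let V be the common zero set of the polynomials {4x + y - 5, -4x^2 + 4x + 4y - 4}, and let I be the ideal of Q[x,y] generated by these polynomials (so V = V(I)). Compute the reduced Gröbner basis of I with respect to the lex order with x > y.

G = {x + 1/4y - 5/4, y^2 - 22y + 21}

f_1 = 4x + y - 5, LT = x.
f_2 = -4x^2 + 4x + 4y - 4, LT = x^2.

S(f_1,f_2): lcm = x^2. S = 1/4xy - 1/4x + y - 1.
  reduce S modulo (f_1, f_2):
  remainder -1/16y^2 + 11/8y - 21/16 ≠ 0; add g_3 = -1/16y^2 + 11/8y - 21/16 to the basis.

The other S-polynomials (S(f_1,g_3), S(f_2,g_3)) all reduce to 0 modulo the current basis, so we have a Gröbner basis.
Inter-reduce: drop elements whose leading term is divisible by another's, tail-reduce, and make monic.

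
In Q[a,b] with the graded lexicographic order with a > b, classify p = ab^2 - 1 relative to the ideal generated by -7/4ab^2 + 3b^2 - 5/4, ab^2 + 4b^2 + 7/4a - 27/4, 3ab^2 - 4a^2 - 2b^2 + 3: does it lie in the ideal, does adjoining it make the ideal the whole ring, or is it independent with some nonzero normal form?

ab^2 - 1 lies in I (it reduces to 0).

First compute the reduced Gröbner basis of I by Buchberger's algorithm.
f_1 = -7/4ab^2 + 3b^2 - 5/4, LT = ab^2.
f_2 = ab^2 + 4b^2 + 7/4a - 27/4, LT = ab^2.
f_3 = 3ab^2 - 4a^2 - 2b^2 + 3, LT = ab^2.

S(f_1,f_2): lcm = ab^2. S = -40/7b^2 - 7/4a + 209/28.
  leading term b^2: no divisor's leading term divides it; move -40/7b^2 to the remainder.
  leading term a: no divisor's leading term divides it; move -7/4a to the remainder.
  leading term 1: no divisor's leading term divides it; move 209/28 to the remainder.
  remainder -40/7b^2 - 7/4a + 209/28 ≠ 0; add h_4 = -40/7b^2 - 7/4a + 209/28 to the basis.

S(f_1,f_3): lcm = ab^2. S = 4/3a^2 - 22/21b^2 - 2/7.
  leading term a^2: no divisor's leading term divides it; move 4/3a^2 to the remainder.
  leading term b^2: subtract (11/60)·h_4 from -22/21b^2 - 2/7 → 77/240a - 397/240
  leading term a: no divisor's leading term divides it; move 77/240a to the remainder.
  leading term 1: no divisor's leading term divides it; move -397/240 to the remainder.
  remainder 4/3a^2 + 77/240a - 397/240 ≠ 0; add h_5 = 4/3a^2 + 77/240a - 397/240 to the basis.

S(f_2,f_3): lcm = ab^2. S = 4/3a^2 + 14/3b^2 + 7/4a - 31/4.
  leading term a^2: subtract (1)·h_5 from 4/3a^2 + 14/3b^2 + 7/4a - 31/4 → 14/3b^2 + 343/240a - 1463/240
  leading term b^2: subtract (-49/60)·h_4 from 14/3b^2 + 343/240a - 1463/240 → 0
  remainder 0.

S(f_1,h_4): lcm = ab^2. S = -49/160a^2 - 12/7b^2 + 209/160a + 5/7.
  leading term a^2: subtract (-147/640)·h_5 from -49/160a^2 - 12/7b^2 + 209/160a + 5/7 → -12/7b^2 + 70653/51200a + 119829/358400
  leading term b^2: subtract (3/10)·h_4 from -12/7b^2 + 70653/51200a + 119829/358400 → 97533/51200a - 97533/51200
  leading term a: no divisor's leading term divides it; move 97533/51200a to the remainder.
  leading term 1: no divisor's leading term divides it; move -97533/51200 to the remainder.
  remainder 97533/51200a - 97533/51200 ≠ 0; add h_6 = 97533/51200a - 97533/51200 to the basis.

S(f_2,h_4): lcm = ab^2. S = -49/160a^2 + 4b^2 + 489/160a - 27/4.
  leading term a^2: subtract (-147/640)·h_5 from -49/160a^2 + 4b^2 + 489/160a - 27/4 → 4b^2 + 160253/51200a - 365053/51200
  leading term b^2: subtract (-7/10)·h_4 from 4b^2 + 160253/51200a - 365053/51200 → 97533/51200a - 97533/51200
  leading term a: subtract (1)·h_6 from 97533/51200a - 97533/51200 → 0
  remainder 0.

S(f_3,h_4): lcm = ab^2. S = -787/480a^2 - 2/3b^2 + 209/160a + 1.
  leading term a^2: subtract (-787/640)·h_5 from -787/480a^2 - 2/3b^2 + 209/160a + 1 → -2/3b^2 + 261239/153600a - 158839/153600
  leading term b^2: subtract (7/60)·h_4 from -2/3b^2 + 261239/153600a - 158839/153600 → 97533/51200a - 97533/51200
  leading term a: subtract (1)·h_6 from 97533/51200a - 97533/51200 → 0
  remainder 0.

S(f_1,h_5): lcm = a^2b^2. S = -4379/2240ab^2 + 397/320b^2 + 5/7a.
  leading term ab^2: subtract (4379/3920)·f_1 from -4379/2240ab^2 + 397/320b^2 + 5/7a → -6619/3136b^2 + 5/7a + 4379/3136
  leading term b^2: subtract (6619/17920)·h_4 from -6619/3136b^2 + 5/7a + 4379/3136 → 97533/71680a - 97533/71680
  leading term a: subtract (5/7)·h_6 from 97533/71680a - 97533/71680 → 0
  remainder 0.

S(f_2,h_5): lcm = a^2b^2. S = 1203/320ab^2 + 7/4a^2 + 397/320b^2 - 27/4a.
  leading term ab^2: subtract (-1203/560)·f_1 from 1203/320ab^2 + 7/4a^2 + 397/320b^2 - 27/4a → 7/4a^2 + 3443/448b^2 - 27/4a - 1203/448
  leading term a^2: subtract (21/16)·h_5 from 7/4a^2 + 3443/448b^2 - 27/4a - 1203/448 → 3443/448b^2 - 9179/1280a - 4607/8960
  leading term b^2: subtract (-3443/2560)·h_4 from 3443/448b^2 - 9179/1280a - 4607/8960 → -97533/10240a + 97533/10240
  leading term a: subtract (-5)·h_6 from -97533/10240a + 97533/10240 → 0
  remainder 0.

S(f_3,h_5): lcm = a^2b^2. S = -4/3a^3 - 871/960ab^2 + 397/320b^2 + a.
  leading term a^3: subtract (-a)·h_5 from -4/3a^3 - 871/960ab^2 + 397/320b^2 + a → -871/960ab^2 + 77/240a^2 + 397/320b^2 - 157/240a
  leading term ab^2: subtract (871/1680)·f_1 from -871/960ab^2 + 77/240a^2 + 397/320b^2 - 157/240a → 77/240a^2 - 141/448b^2 - 157/240a + 871/1344
  leading term a^2: subtract (77/320)·h_5 from 77/240a^2 - 141/448b^2 - 157/240a + 871/1344 → -141/448b^2 - 18723/25600a + 187461/179200
  leading term b^2: subtract (141/2560)·h_4 from -141/448b^2 - 18723/25600a + 187461/179200 → -32511/51200a + 32511/51200
  leading term a: subtract (-1/3)·h_6 from -32511/51200a + 32511/51200 → 0
  remainder 0.

S(h_4,h_5): leading monomials are coprime, so the S-polynomial reduces to 0 (Buchberger's first criterion).
S(f_1,h_6): lcm = ab^2. S = -5/7b^2 + 5/7.
  leading term b^2: subtract (1/8)·h_4 from -5/7b^2 + 5/7 → 7/32a - 7/32
  leading term a: subtract (11200/97533)·h_6 from 7/32a - 7/32 → 0
  remainder 0.

S(f_2,h_6): lcm = ab^2. S = 5b^2 + 7/4a - 27/4.
  leading term b^2: subtract (-7/8)·h_4 from 5b^2 + 7/4a - 27/4 → 7/32a - 7/32
  leading term a: subtract (11200/97533)·h_6 from 7/32a - 7/32 → 0
  remainder 0.

S(f_3,h_6): lcm = ab^2. S = -4/3a^2 + 1/3b^2 + 1.
  leading term a^2: subtract (-1)·h_5 from -4/3a^2 + 1/3b^2 + 1 → 1/3b^2 + 77/240a - 157/240
  leading term b^2: subtract (-7/120)·h_4 from 1/3b^2 + 77/240a - 157/240 → 7/32a - 7/32
  leading term a: subtract (11200/97533)·h_6 from 7/32a - 7/32 → 0
  remainder 0.

S(h_4,h_6): leading monomials are coprime, so the S-polynomial reduces to 0 (Buchberger's first criterion).
S(h_5,h_6): lcm = a^2. S = 397/320a - 397/320.
  leading term a: subtract (63520/97533)·h_6 from 397/320a - 397/320 → 0
  remainder 0.

Every S-polynomial of the final basis reduces to 0, so we have a Gröbner basis.
Inter-reduce: drop elements whose leading term is divisible by another's, tail-reduce, and make monic.
Reduced Gröbner basis: {b^2 - 1, a - 1}.
Label its elements g_1 = b^2 - 1, g_2 = a - 1.

Reduce p = ab^2 - 1 modulo G:
  leading term ab^2: subtract (a)·g_1 from ab^2 - 1 → a - 1
  leading term a: subtract (1)·g_2 from a - 1 → 0
  normal form = 0.
Since the normal form is 0, p ∈ I.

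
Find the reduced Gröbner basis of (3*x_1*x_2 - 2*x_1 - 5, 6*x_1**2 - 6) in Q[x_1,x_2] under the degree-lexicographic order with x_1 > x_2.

G = {x_2**2 - 4/3*x_2 - 7/3, x_1 - 3/5*x_2 + 2/5}

f_1 = 3*x_1*x_2 - 2*x_1 - 5, LT = x_1*x_2.
f_2 = 6*x_1**2 - 6, LT = x_1**2.

S(f_1,f_2): lcm = x_1**2*x_2. S = -2/3*x_1**2 - 5/3*x_1 + x_2.
  leading term x_1**2: subtract (-1/9)·f_2 from -2/3*x_1**2 - 5/3*x_1 + x_2 → -5/3*x_1 + x_2 - 2/3
  leading term x_1: no divisor's leading term divides it; move -5/3*x_1 to the remainder.
  leading term x_2: no divisor's leading term divides it; move x_2 to the remainder.
  leading term 1: no divisor's leading term divides it; move -2/3 to the remainder.
  remainder -5/3*x_1 + x_2 - 2/3 ≠ 0; add g_3 = -5/3*x_1 + x_2 - 2/3 to the basis.

S(f_1,g_3): lcm = x_1*x_2. S = 3/5*x_2**2 - 2/3*x_1 - 2/5*x_2 - 5/3.
  leading term x_2**2: no divisor's leading term divides it; move 3/5*x_2**2 to the remainder.
  leading term x_1: subtract (2/5)·g_3 from -2/3*x_1 - 2/5*x_2 - 5/3 → -4/5*x_2 - 7/5
  leading term x_2: no divisor's leading term divides it; move -4/5*x_2 to the remainder.
  leading term 1: no divisor's leading term divides it; move -7/5 to the remainder.
  remainder 3/5*x_2**2 - 4/5*x_2 - 7/5 ≠ 0; add g_4 = 3/5*x_2**2 - 4/5*x_2 - 7/5 to the basis.

The other S-polynomials (S(f_2,g_3), S(f_1,g_4), S(f_2,g_4), S(g_3,g_4)) all reduce to 0 modulo the current basis, so we have a Gröbner basis.
Inter-reduce: drop elements whose leading term is divisible by another's, tail-reduce, and make monic.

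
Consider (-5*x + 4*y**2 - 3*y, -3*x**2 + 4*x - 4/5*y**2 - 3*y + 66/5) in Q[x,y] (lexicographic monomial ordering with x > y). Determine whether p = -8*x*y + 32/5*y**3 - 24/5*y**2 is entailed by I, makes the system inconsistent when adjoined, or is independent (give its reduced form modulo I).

First compute the reduced Gröbner basis of I by Buchberger's algorithm.
f_1 = -5*x + 4*y**2 - 3*y, LT = x.
f_2 = -3*x**2 + 4*x - 4/5*y**2 - 3*y + 66/5, LT = x**2.

S(f_1,f_2): lcm = x**2. S = -4/5*x*y**2 + 3/5*x*y + 4/3*x - 4/15*y**2 - y + 22/5.
  reduce S modulo (f_1, f_2):
  remainder -16/25*y**4 + 24/25*y**3 + 11/25*y**2 - 9/5*y + 22/5 ≠ 0; add h_3 = -16/25*y**4 + 24/25*y**3 + 11/25*y**2 - 9/5*y + 22/5 to the basis.

The other S-polynomials (S(f_1,h_3), S(f_2,h_3)) all reduce to 0 modulo the current basis, so we have a Gröbner basis.
Inter-reduce: drop elements whose leading term is divisible by another's, tail-reduce, and make monic.
Reduced Gröbner basis: {x - 4/5*y**2 + 3/5*y, y**4 - 3/2*y**3 - 11/16*y**2 + 45/16*y - 55/8}.
Label its elements g_1 = x - 4/5*y**2 + 3/5*y, g_2 = y**4 - 3/2*y**3 - 11/16*y**2 + 45/16*y - 55/8.

Reduce p = -8*x*y + 32/5*y**3 - 24/5*y**2 modulo G:
  leading term x*y: subtract (-8*y)·g_1 from -8*x*y + 32/5*y**3 - 24/5*y**2 → 0
  normal form = 0.
Since the normal form is 0, p ∈ I.

Ideal membership is decidable via reduction modulo a Gröbner basis.

-8*x*y + 32/5*y**3 - 24/5*y**2 lies in I (it reduces to 0).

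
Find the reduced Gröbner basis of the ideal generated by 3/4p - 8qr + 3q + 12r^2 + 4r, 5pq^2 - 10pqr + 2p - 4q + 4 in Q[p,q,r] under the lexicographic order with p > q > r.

G = {p - 32/3qr + 4q + 16r^2 + 16/3r, q^3r - 3/8q^3 - 7/2q^2r^2 + 1/4q^2r + 3qr^3 + qr^2 + 2/5qr - 9/40q - 3/5r^2 - 1/5r + 3/40}

f_1 = 3/4p - 8qr + 3q + 12r^2 + 4r, LT = p.
f_2 = 5pq^2 - 10pqr + 2p - 4q + 4, LT = pq^2.

S(f_1,f_2): lcm = pq^2. S = 2pqr - 2/5p - 32/3q^3r + 4q^3 + 16q^2r^2 + 16/3q^2r + 4/5q - 4/5.
  reduce S modulo (f_1, f_2):
  remainder -32/3q^3r + 4q^3 + 112/3q^2r^2 - 8/3q^2r - 32qr^3 - 32/3qr^2 - 64/15qr + 12/5q + 32/5r^2 + 32/15r - 4/5 ≠ 0; add g_3 = -32/3q^3r + 4q^3 + 112/3q^2r^2 - 8/3q^2r - 32qr^3 - 32/3qr^2 - 64/15qr + 12/5q + 32/5r^2 + 32/15r - 4/5 to the basis.

The other S-polynomials (S(f_1,g_3), S(f_2,g_3)) all reduce to 0 modulo the current basis, so we have a Gröbner basis.
Inter-reduce: drop elements whose leading term is divisible by another's, tail-reduce, and make monic.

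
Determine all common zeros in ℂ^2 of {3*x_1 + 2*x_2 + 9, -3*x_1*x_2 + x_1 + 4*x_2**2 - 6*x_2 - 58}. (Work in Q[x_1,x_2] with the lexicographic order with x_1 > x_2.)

{(-20/27, -61/18), (-5, 3)}

Compute a lex Gröbner basis by Buchberger's algorithm.
f_1 = 3*x_1 + 2*x_2 + 9, LT = x_1.
f_2 = -3*x_1*x_2 + x_1 + 4*x_2**2 - 6*x_2 - 58, LT = x_1*x_2.

S(f_1,f_2): lcm = x_1*x_2. S = 1/3*x_1 + 2*x_2**2 + x_2 - 58/3.
  leading term x_1: subtract (1/9)·f_1 from 1/3*x_1 + 2*x_2**2 + x_2 - 58/3 → 2*x_2**2 + 7/9*x_2 - 61/3
  leading term x_2**2: no divisor's leading term divides it; move 2*x_2**2 to the remainder.
  leading term x_2: no divisor's leading term divides it; move 7/9*x_2 to the remainder.
  leading term 1: no divisor's leading term divides it; move -61/3 to the remainder.
  remainder 2*x_2**2 + 7/9*x_2 - 61/3 ≠ 0; add h_3 = 2*x_2**2 + 7/9*x_2 - 61/3 to the basis.

The other S-polynomials (S(f_1,h_3), S(f_2,h_3)) all reduce to 0 modulo the current basis, so we have a Gröbner basis.
Inter-reduce: drop elements whose leading term is divisible by another's, tail-reduce, and make monic.
Reduced Gröbner basis: {x_1 + 2/3*x_2 + 3, x_2**2 + 7/18*x_2 - 61/6}.

From the last basis element, x_2**2 + 7/18*x_2 - 61/6 = 0, so x_2 takes values in {-61/18, 3}. Each choice, substituted upward through the basis, yields the corresponding point(s) of the solution set.
  x_2 = -61/18: the earlier basis element becomes x_1 + 20/27 = 0, giving x_1 = -20/27 — point (-20/27, -61/18).
  x_2 = 3: the earlier basis element becomes x_1 + 5 = 0, giving x_1 = -5 — point (-5, 3).
Substituting each solution back into the original system confirms all equations vanish.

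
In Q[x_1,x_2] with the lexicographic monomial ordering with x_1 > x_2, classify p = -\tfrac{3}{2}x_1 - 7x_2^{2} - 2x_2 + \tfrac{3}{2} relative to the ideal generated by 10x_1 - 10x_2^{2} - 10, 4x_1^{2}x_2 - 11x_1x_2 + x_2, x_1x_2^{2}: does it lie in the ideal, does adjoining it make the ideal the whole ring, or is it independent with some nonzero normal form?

First compute the reduced Gröbner basis of I by Buchberger's algorithm.
f_1 = 10x_1 - 10x_2^{2} - 10, LT = x_1.
f_2 = 4x_1^{2}x_2 - 11x_1x_2 + x_2, LT = x_1^{2}x_2.
f_3 = x_1x_2^{2}, LT = x_1x_2^{2}.

S(f_1,f_2): lcm = x_1^{2}x_2. S = -x_1x_2^{3} + \tfrac{7}{4}x_1x_2 - \tfrac{1}{4}x_2.
  leading term x_1x_2^{3}: subtract (-\tfrac{1}{10}x_2^{3})·f_1 from -x_1x_2^{3} + \tfrac{7}{4}x_1x_2 - \tfrac{1}{4}x_2 → \tfrac{7}{4}x_1x_2 - x_2^{5} - x_2^{3} - \tfrac{1}{4}x_2
  leading term x_1x_2: subtract (\tfrac{7}{40}x_2)·f_1 from \tfrac{7}{4}x_1x_2 - x_2^{5} - x_2^{3} - \tfrac{1}{4}x_2 → -x_2^{5} + \tfrac{3}{4}x_2^{3} + \tfrac{3}{2}x_2
  leading term x_2^{5}: no divisor's leading term divides it; move -x_2^{5} to the remainder.
  leading term x_2^{3}: no divisor's leading term divides it; move \tfrac{3}{4}x_2^{3} to the remainder.
  leading term x_2: no divisor's leading term divides it; move \tfrac{3}{2}x_2 to the remainder.
  remainder -x_2^{5} + \tfrac{3}{4}x_2^{3} + \tfrac{3}{2}x_2 ≠ 0; add h_4 = -x_2^{5} + \tfrac{3}{4}x_2^{3} + \tfrac{3}{2}x_2 to the basis.

S(f_1,f_3): lcm = x_1x_2^{2}. S = -x_2^{4} - x_2^{2}.
  leading term x_2^{4}: no divisor's leading term divides it; move -x_2^{4} to the remainder.
  leading term x_2^{2}: no divisor's leading term divides it; move -x_2^{2} to the remainder.
  remainder -x_2^{4} - x_2^{2} ≠ 0; add h_5 = -x_2^{4} - x_2^{2} to the basis.

S(f_2,f_3): lcm = x_1^{2}x_2^{2}. S = -\tfrac{11}{4}x_1x_2^{2} + \tfrac{1}{4}x_2^{2}.
  leading term x_1x_2^{2}: subtract (-\tfrac{11}{40}x_2^{2})·f_1 from -\tfrac{11}{4}x_1x_2^{2} + \tfrac{1}{4}x_2^{2} → -\tfrac{11}{4}x_2^{4} - \tfrac{5}{2}x_2^{2}
  leading term x_2^{4}: subtract (\tfrac{11}{4})·h_5 from -\tfrac{11}{4}x_2^{4} - \tfrac{5}{2}x_2^{2} → \tfrac{1}{4}x_2^{2}
  leading term x_2^{2}: no divisor's leading term divides it; move \tfrac{1}{4}x_2^{2} to the remainder.
  remainder \tfrac{1}{4}x_2^{2} ≠ 0; add h_6 = \tfrac{1}{4}x_2^{2} to the basis.

S(f_3,h_4): lcm = x_1x_2^{5}. S = \tfrac{3}{4}x_1x_2^{3} + \tfrac{3}{2}x_1x_2.
  leading term x_1x_2^{3}: subtract (\tfrac{3}{40}x_2^{3})·f_1 from \tfrac{3}{4}x_1x_2^{3} + \tfrac{3}{2}x_1x_2 → \tfrac{3}{2}x_1x_2 + \tfrac{3}{4}x_2^{5} + \tfrac{3}{4}x_2^{3}
  leading term x_1x_2: subtract (\tfrac{3}{20}x_2)·f_1 from \tfrac{3}{2}x_1x_2 + \tfrac{3}{4}x_2^{5} + \tfrac{3}{4}x_2^{3} → \tfrac{3}{4}x_2^{5} + \tfrac{9}{4}x_2^{3} + \tfrac{3}{2}x_2
  leading term x_2^{5}: subtract (-\tfrac{3}{4})·h_4 from \tfrac{3}{4}x_2^{5} + \tfrac{9}{4}x_2^{3} + \tfrac{3}{2}x_2 → \tfrac{45}{16}x_2^{3} + \tfrac{21}{8}x_2
  leading term x_2^{3}: subtract (\tfrac{45}{4}x_2)·h_6 from \tfrac{45}{16}x_2^{3} + \tfrac{21}{8}x_2 → \tfrac{21}{8}x_2
  leading term x_2: no divisor's leading term divides it; move \tfrac{21}{8}x_2 to the remainder.
  remainder \tfrac{21}{8}x_2 ≠ 0; add h_7 = \tfrac{21}{8}x_2 to the basis.

The other S-polynomials (S(f_1,h_4), S(f_2,h_4), S(f_1,h_5), S(f_2,h_5), S(f_3,h_5), S(h_4,h_5), S(f_1,h_6), S(f_2,h_6), S(f_3,h_6), S(h_4,h_6), S(h_5,h_6), S(f_1,h_7), S(f_2,h_7), S(f_3,h_7), S(h_4,h_7), S(h_5,h_7), S(h_6,h_7)) all reduce to 0 modulo the current basis, so we have a Gröbner basis.
Inter-reduce: drop elements whose leading term is divisible by another's, tail-reduce, and make monic.
Reduced Gröbner basis: {x_1 - 1, x_2}.
Label its elements g_1 = x_1 - 1, g_2 = x_2.

Reduce p = -\tfrac{3}{2}x_1 - 7x_2^{2} - 2x_2 + \tfrac{3}{2} modulo G:
  leading term x_1: subtract (-\tfrac{3}{2})·g_1 from -\tfrac{3}{2}x_1 - 7x_2^{2} - 2x_2 + \tfrac{3}{2} → -7x_2^{2} - 2x_2
  leading term x_2^{2}: subtract (-7x_2)·g_2 from -7x_2^{2} - 2x_2 → -2x_2
  leading term x_2: subtract (-2)·g_2 from -2x_2 → 0
  normal form = 0.
Since the normal form is 0, p ∈ I.

-\tfrac{3}{2}x_1 - 7x_2^{2} - 2x_2 + \tfrac{3}{2} lies in I (it reduces to 0).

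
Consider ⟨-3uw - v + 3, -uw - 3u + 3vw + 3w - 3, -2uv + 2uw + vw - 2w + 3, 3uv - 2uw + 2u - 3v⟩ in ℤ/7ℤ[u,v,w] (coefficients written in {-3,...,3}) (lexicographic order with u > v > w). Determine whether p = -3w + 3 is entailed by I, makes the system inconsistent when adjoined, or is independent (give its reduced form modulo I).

First compute the reduced Gröbner basis of I by Buchberger's algorithm.
f_1 = -3uw - v + 3, LT = uw.
f_2 = -uw - 3u + 3vw + 3w - 3, LT = uw.
f_3 = -2uv + 2uw + vw - 2w + 3, LT = uv.
f_4 = 3uv - 2uw + 2u - 3v, LT = uv.

S(f_1,f_2): lcm = uw. S = -3u + 3vw - 2v + 3w + 3.
  leading term u: no divisor's leading term divides it; move -3u to the remainder.
  leading term vw: no divisor's leading term divides it; move 3vw to the remainder.
  leading term v: no divisor's leading term divides it; move -2v to the remainder.
  leading term w: no divisor's leading term divides it; move 3w to the remainder.
  leading term 1: no divisor's leading term divides it; move 3 to the remainder.
  remainder -3u + 3vw - 2v + 3w + 3 ≠ 0; add h_5 = -3u + 3vw - 2v + 3w + 3 to the basis.

S(f_1,f_3): lcm = uvw. S = uw² - 2v² - 3vw² - v - w² - 2w.
  leading term uw²: subtract (2w)·f_1 from uw² - 2v² - 3vw² - v - w² - 2w → -2v² - 3vw² + 2vw - v - w² - w
  leading term v²: no divisor's leading term divides it; move -2v² to the remainder.
  leading term vw²: no divisor's leading term divides it; move -3vw² to the remainder.
  leading term vw: no divisor's leading term divides it; move 2vw to the remainder.
  leading term v: no divisor's leading term divides it; move -v to the remainder.
  leading term w²: no divisor's leading term divides it; move -w² to the remainder.
  leading term w: no divisor's leading term divides it; move -w to the remainder.
  remainder -2v² - 3vw² + 2vw - v - w² - w ≠ 0; add h_6 = -2v² - 3vw² + 2vw - v - w² - w to the basis.

S(f_1,f_4): lcm = uvw. S = 3uw² - 3uw - 2v² + vw - v.
  leading term uw²: subtract (-w)·f_1 from 3uw² - 3uw - 2v² + vw - v → -3uw - 2v² - v + 3w
  leading term uw: subtract (1)·f_1 from -3uw - 2v² - v + 3w → -2v² + 3w - 3
  leading term v²: subtract (1)·h_6 from -2v² + 3w - 3 → 3vw² - 2vw + v + w² - 3w - 3
  leading term vw²: no divisor's leading term divides it; move 3vw² to the remainder.
  leading term vw: no divisor's leading term divides it; move -2vw to the remainder.
  leading term v: no divisor's leading term divides it; move v to the remainder.
  leading term w²: no divisor's leading term divides it; move w² to the remainder.
  leading term w: no divisor's leading term divides it; move -3w to the remainder.
  leading term 1: no divisor's leading term divides it; move -3 to the remainder.
  remainder 3vw² - 2vw + v + w² - 3w - 3 ≠ 0; add h_7 = 3vw² - 2vw + v + w² - 3w - 3 to the basis.

S(f_2,f_3): lcm = uvw. S = 3uv + uw² - 3v²w - 3vw² - 3vw + 3v - w² - 2w.
  leading term uv: subtract (2)·f_3 from 3uv + uw² - 3v²w - 3vw² - 3vw + 3v - w² - 2w → uw² + 3uw - 3v²w - 3vw² + 2vw + 3v - w² + 2w + 1
  leading term uw²: subtract (2w)·f_1 from uw² + 3uw - 3v²w - 3vw² + 2vw + 3v - w² + 2w + 1 → 3uw - 3v²w - 3vw² - 3vw + 3v - w² + 3w + 1
  leading term uw: subtract (-1)·f_1 from 3uw - 3v²w - 3vw² - 3vw + 3v - w² + 3w + 1 → -3v²w - 3vw² - 3vw + 2v - w² + 3w - 3
  leading term v²w: subtract (-2w)·h_6 from -3v²w - 3vw² - 3vw + 2v - w² + 3w - 3 → vw³ + vw² + 2vw + 2v - 2w³ - 3w² + 3w - 3
  leading term vw³: subtract (-2w)·h_7 from vw³ + vw² + 2vw + 2v - 2w³ - 3w² + 3w - 3 → -3vw² - 3vw + 2v - 2w² - 3w - 3
  leading term vw²: subtract (-1)·h_7 from -3vw² - 3vw + 2v - 2w² - 3w - 3 → 2vw + 3v - w² + w + 1
  leading term vw: no divisor's leading term divides it; move 2vw to the remainder.
  leading term v: no divisor's leading term divides it; move 3v to the remainder.
  leading term w²: no divisor's leading term divides it; move -w² to the remainder.
  leading term w: no divisor's leading term divides it; move w to the remainder.
  leading term 1: no divisor's leading term divides it; move 1 to the remainder.
  remainder 2vw + 3v - w² + w + 1 ≠ 0; add h_8 = 2vw + 3v - w² + w + 1 to the basis.

S(f_3,f_4): lcm = uv. S = 2uw - 3u + 3vw + v + w + 2.
  leading term uw: subtract (-3)·f_1 from 2uw - 3u + 3vw + v + w + 2 → -3u + 3vw - 2v + w - 3
  leading term u: subtract (1)·h_5 from -3u + 3vw - 2v + w - 3 → -2w + 1
  leading term w: no divisor's leading term divides it; move -2w to the remainder.
  leading term 1: no divisor's leading term divides it; move 1 to the remainder.
  remainder -2w + 1 ≠ 0; add h_9 = -2w + 1 to the basis.

S(f_4,h_6): lcm = uv². S = 2uvw² - 2uvw - uv + 3uw² + 3uw - v².
  leading term uvw²: subtract (-3vw)·f_1 from 2uvw² - 2uvw - uv + 3uw² + 3uw - v² → -2uvw - uv + 3uw² + 3uw - 3v²w - v² + 2vw
  leading term uvw: subtract (3v)·f_1 from -2uvw - uv + 3uw² + 3uw - 3v²w - v² + 2vw → -uv + 3uw² + 3uw - 3v²w + 2v² + 2vw - 2v
  leading term uv: subtract (-3)·f_3 from -uv + 3uw² + 3uw - 3v²w + 2v² + 2vw - 2v → 3uw² + 2uw - 3v²w + 2v² - 2vw - 2v + w + 2
  leading term uw²: subtract (-w)·f_1 from 3uw² + 2uw - 3v²w + 2v² - 2vw - 2v + w + 2 → 2uw - 3v²w + 2v² - 3vw - 2v - 3w + 2
  leading term uw: subtract (-3)·f_1 from 2uw - 3v²w + 2v² - 3vw - 2v - 3w + 2 → -3v²w + 2v² - 3vw + 2v - 3w - 3
  leading term v²w: subtract (-2w)·h_6 from -3v²w + 2v² - 3vw + 2v - 3w - 3 → 2v² + vw³ - 3vw² + 2vw + 2v - 2w³ - 2w² - 3w - 3
  leading term v²: subtract (-1)·h_6 from 2v² + vw³ - 3vw² + 2vw + 2v - 2w³ - 2w² - 3w - 3 → vw³ + vw² - 3vw + v - 2w³ - 3w² + 3w - 3
  leading term vw³: subtract (-2w)·h_7 from vw³ + vw² - 3vw + v - 2w³ - 3w² + 3w - 3 → -3vw² - vw + v - 2w² - 3w - 3
  leading term vw²: subtract (-1)·h_7 from -3vw² - vw + v - 2w² - 3w - 3 → -3vw + 2v - w² + w + 1
  leading term vw: subtract (2)·h_8 from -3vw + 2v - w² + w + 1 → 3v + w² - w - 1
  leading term v: no divisor's leading term divides it; move 3v to the remainder.
  leading term w²: subtract (3w)·h_9 from w² - w - 1 → 3w - 1
  leading term w: subtract (2)·h_9 from 3w - 1 → -3
  leading term 1: no divisor's leading term divides it; move -3 to the remainder.
  remainder 3v - 3 ≠ 0; add h_10 = 3v - 3 to the basis.

The other S-polynomials (S(f_2,f_4), S(f_1,h_5), S(f_2,h_5), S(f_3,h_5), S(f_4,h_5), S(f_1,h_6), S(f_2,h_6), S(f_3,h_6), S(h_5,h_6), S(f_1,h_7), S(f_2,h_7), S(f_3,h_7), S(f_4,h_7), S(h_5,h_7), S(h_6,h_7), S(f_1,h_8), S(f_2,h_8), S(f_3,h_8), S(f_4,h_8), S(h_5,h_8), S(h_6,h_8), S(h_7,h_8), S(f_1,h_9), S(f_2,h_9), S(f_3,h_9), S(f_4,h_9), S(h_5,h_9), S(h_6,h_9), S(h_7,h_9), S(h_8,h_9), S(f_1,h_10), S(f_2,h_10), S(f_3,h_10), S(f_4,h_10), S(h_5,h_10), S(h_6,h_10), S(h_7,h_10), S(h_8,h_10), S(h_9,h_10)) all reduce to 0 modulo the current basis, so we have a Gröbner basis.
Inter-reduce: drop elements whose leading term is divisible by another's, tail-reduce, and make monic.
Reduced Gröbner basis: {u + 1, v - 1, w + 3}.
Label its elements g_1 = u + 1, g_2 = v - 1, g_3 = w + 3.

Reduce p = -3w + 3 modulo G:
  leading term w: subtract (-3)·g_3 from -3w + 3 → -2
  leading term 1: no divisor's leading term divides it; move -2 to the remainder.
  normal form = -2.
The normal form is nonzero, so p ∉ I. Since p minus its normal form lies in I, I + (p) = I + (r) where r = -2; decide whether this ideal is the whole ring.
Here r = -2 is a nonzero constant, hence a unit: 1 ∈ I + (p), the Gröbner basis of I + (p) is {1}, and the enlarged system has no common solution — adjoining p is inconsistent.

Ideal membership is decidable via reduction modulo a Gröbner basis.

Adjoining -3w + 3 makes the ideal the whole ring: the system is inconsistent.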